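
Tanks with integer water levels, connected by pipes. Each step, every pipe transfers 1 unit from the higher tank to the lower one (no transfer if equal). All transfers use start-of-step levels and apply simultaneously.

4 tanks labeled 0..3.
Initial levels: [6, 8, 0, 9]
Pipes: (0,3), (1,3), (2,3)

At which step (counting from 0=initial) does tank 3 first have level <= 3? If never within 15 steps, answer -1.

Step 1: flows [3->0,3->1,3->2] -> levels [7 9 1 6]
Step 2: flows [0->3,1->3,3->2] -> levels [6 8 2 7]
Step 3: flows [3->0,1->3,3->2] -> levels [7 7 3 6]
Step 4: flows [0->3,1->3,3->2] -> levels [6 6 4 7]
Step 5: flows [3->0,3->1,3->2] -> levels [7 7 5 4]
Step 6: flows [0->3,1->3,2->3] -> levels [6 6 4 7]
  -> period-2 cycle (repeats step 4); tank 3 never drops to <=3
Tank 3 never reaches <=3 within 15 steps

Answer: -1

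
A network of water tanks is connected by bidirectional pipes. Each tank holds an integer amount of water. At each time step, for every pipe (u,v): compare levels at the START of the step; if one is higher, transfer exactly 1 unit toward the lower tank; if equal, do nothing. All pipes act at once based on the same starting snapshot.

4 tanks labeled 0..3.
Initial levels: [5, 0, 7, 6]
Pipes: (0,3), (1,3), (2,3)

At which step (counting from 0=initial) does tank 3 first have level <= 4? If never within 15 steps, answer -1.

Step 1: flows [3->0,3->1,2->3] -> levels [6 1 6 5]
Step 2: flows [0->3,3->1,2->3] -> levels [5 2 5 6]
Step 3: flows [3->0,3->1,3->2] -> levels [6 3 6 3]
Tank 3 first reaches <=4 at step 3

Answer: 3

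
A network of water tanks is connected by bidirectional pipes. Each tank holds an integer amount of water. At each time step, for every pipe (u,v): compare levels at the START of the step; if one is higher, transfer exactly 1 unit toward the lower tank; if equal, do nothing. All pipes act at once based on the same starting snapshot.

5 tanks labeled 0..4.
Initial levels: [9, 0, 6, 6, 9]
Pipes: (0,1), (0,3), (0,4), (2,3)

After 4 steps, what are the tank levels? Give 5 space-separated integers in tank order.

Answer: 7 4 7 6 6

Derivation:
Step 1: flows [0->1,0->3,0=4,2=3] -> levels [7 1 6 7 9]
Step 2: flows [0->1,0=3,4->0,3->2] -> levels [7 2 7 6 8]
Step 3: flows [0->1,0->3,4->0,2->3] -> levels [6 3 6 8 7]
Step 4: flows [0->1,3->0,4->0,3->2] -> levels [7 4 7 6 6]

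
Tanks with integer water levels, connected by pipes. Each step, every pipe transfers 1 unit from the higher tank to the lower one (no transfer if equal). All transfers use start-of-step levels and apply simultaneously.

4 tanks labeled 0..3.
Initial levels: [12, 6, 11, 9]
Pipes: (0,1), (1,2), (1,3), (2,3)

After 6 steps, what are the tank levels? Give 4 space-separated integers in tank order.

Answer: 9 11 9 9

Derivation:
Step 1: flows [0->1,2->1,3->1,2->3] -> levels [11 9 9 9]
Step 2: flows [0->1,1=2,1=3,2=3] -> levels [10 10 9 9]
Step 3: flows [0=1,1->2,1->3,2=3] -> levels [10 8 10 10]
Step 4: flows [0->1,2->1,3->1,2=3] -> levels [9 11 9 9]
Step 5: flows [1->0,1->2,1->3,2=3] -> levels [10 8 10 10]
  -> period-2 cycle: step 5 state = step 3 state
  -> state at step 6: (6-3) mod 2 = 1, same as step 4 -> [9 11 9 9]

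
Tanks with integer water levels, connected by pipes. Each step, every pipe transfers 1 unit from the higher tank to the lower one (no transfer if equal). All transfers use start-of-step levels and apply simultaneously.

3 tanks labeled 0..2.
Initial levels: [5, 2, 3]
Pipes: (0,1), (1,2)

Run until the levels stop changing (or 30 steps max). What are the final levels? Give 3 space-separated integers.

Answer: 4 2 4

Derivation:
Step 1: flows [0->1,2->1] -> levels [4 4 2]
Step 2: flows [0=1,1->2] -> levels [4 3 3]
Step 3: flows [0->1,1=2] -> levels [3 4 3]
Step 4: flows [1->0,1->2] -> levels [4 2 4]
Step 5: flows [0->1,2->1] -> levels [3 4 3]
  -> period-2 cycle: step 5 state = step 3 state; never stabilizes
  -> state at step 30: (30-3) mod 2 = 1, same as step 4 -> [4 2 4]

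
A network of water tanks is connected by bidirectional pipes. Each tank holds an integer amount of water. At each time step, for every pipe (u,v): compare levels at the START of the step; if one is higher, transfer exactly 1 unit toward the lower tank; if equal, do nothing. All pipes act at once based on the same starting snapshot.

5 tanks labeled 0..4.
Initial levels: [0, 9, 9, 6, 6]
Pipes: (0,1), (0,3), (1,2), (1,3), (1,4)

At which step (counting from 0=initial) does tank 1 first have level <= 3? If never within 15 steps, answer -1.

Answer: -1

Derivation:
Step 1: flows [1->0,3->0,1=2,1->3,1->4] -> levels [2 6 9 6 7]
Step 2: flows [1->0,3->0,2->1,1=3,4->1] -> levels [4 7 8 5 6]
Step 3: flows [1->0,3->0,2->1,1->3,1->4] -> levels [6 5 7 5 7]
Step 4: flows [0->1,0->3,2->1,1=3,4->1] -> levels [4 8 6 6 6]
Step 5: flows [1->0,3->0,1->2,1->3,1->4] -> levels [6 4 7 6 7]
Step 6: flows [0->1,0=3,2->1,3->1,4->1] -> levels [5 8 6 5 6]
Step 7: flows [1->0,0=3,1->2,1->3,1->4] -> levels [6 4 7 6 7]
  -> period-2 cycle (repeats step 5); tank 1 never drops to <=3
Tank 1 never reaches <=3 within 15 steps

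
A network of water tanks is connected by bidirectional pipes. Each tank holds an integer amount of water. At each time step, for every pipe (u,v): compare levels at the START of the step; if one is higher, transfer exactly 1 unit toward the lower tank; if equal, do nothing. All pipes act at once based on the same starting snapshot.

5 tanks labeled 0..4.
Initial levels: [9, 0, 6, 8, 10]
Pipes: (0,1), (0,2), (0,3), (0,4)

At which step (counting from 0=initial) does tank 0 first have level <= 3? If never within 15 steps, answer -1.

Answer: -1

Derivation:
Step 1: flows [0->1,0->2,0->3,4->0] -> levels [7 1 7 9 9]
Step 2: flows [0->1,0=2,3->0,4->0] -> levels [8 2 7 8 8]
Step 3: flows [0->1,0->2,0=3,0=4] -> levels [6 3 8 8 8]
Step 4: flows [0->1,2->0,3->0,4->0] -> levels [8 4 7 7 7]
Step 5: flows [0->1,0->2,0->3,0->4] -> levels [4 5 8 8 8]
Step 6: flows [1->0,2->0,3->0,4->0] -> levels [8 4 7 7 7]
  -> period-2 cycle (repeats step 4); tank 0 never drops to <=3
Tank 0 never reaches <=3 within 15 steps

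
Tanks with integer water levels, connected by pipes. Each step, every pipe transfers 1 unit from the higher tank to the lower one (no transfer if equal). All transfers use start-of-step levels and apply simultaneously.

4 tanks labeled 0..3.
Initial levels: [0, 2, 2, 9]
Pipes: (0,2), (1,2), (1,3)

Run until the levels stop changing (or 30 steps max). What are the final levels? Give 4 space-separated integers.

Step 1: flows [2->0,1=2,3->1] -> levels [1 3 1 8]
Step 2: flows [0=2,1->2,3->1] -> levels [1 3 2 7]
Step 3: flows [2->0,1->2,3->1] -> levels [2 3 2 6]
Step 4: flows [0=2,1->2,3->1] -> levels [2 3 3 5]
Step 5: flows [2->0,1=2,3->1] -> levels [3 4 2 4]
Step 6: flows [0->2,1->2,1=3] -> levels [2 3 4 4]
Step 7: flows [2->0,2->1,3->1] -> levels [3 5 2 3]
Step 8: flows [0->2,1->2,1->3] -> levels [2 3 4 4]
  -> period-2 cycle: step 8 state = step 6 state; never stabilizes
  -> state at step 30: (30-6) mod 2 = 0, same as step 6 -> [2 3 4 4]

Answer: 2 3 4 4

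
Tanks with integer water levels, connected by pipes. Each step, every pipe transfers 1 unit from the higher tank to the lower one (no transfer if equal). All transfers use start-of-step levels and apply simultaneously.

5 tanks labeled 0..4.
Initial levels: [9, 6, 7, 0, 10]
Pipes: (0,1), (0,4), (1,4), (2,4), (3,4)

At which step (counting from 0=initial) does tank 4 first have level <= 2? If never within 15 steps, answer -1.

Answer: -1

Derivation:
Step 1: flows [0->1,4->0,4->1,4->2,4->3] -> levels [9 8 8 1 6]
Step 2: flows [0->1,0->4,1->4,2->4,4->3] -> levels [7 8 7 2 8]
Step 3: flows [1->0,4->0,1=4,4->2,4->3] -> levels [9 7 8 3 5]
Step 4: flows [0->1,0->4,1->4,2->4,4->3] -> levels [7 7 7 4 7]
Step 5: flows [0=1,0=4,1=4,2=4,4->3] -> levels [7 7 7 5 6]
Step 6: flows [0=1,0->4,1->4,2->4,4->3] -> levels [6 6 6 6 8]
Step 7: flows [0=1,4->0,4->1,4->2,4->3] -> levels [7 7 7 7 4]
Step 8: flows [0=1,0->4,1->4,2->4,3->4] -> levels [6 6 6 6 8]
  -> period-2 cycle (repeats step 6); tank 4 never drops to <=2
Tank 4 never reaches <=2 within 15 steps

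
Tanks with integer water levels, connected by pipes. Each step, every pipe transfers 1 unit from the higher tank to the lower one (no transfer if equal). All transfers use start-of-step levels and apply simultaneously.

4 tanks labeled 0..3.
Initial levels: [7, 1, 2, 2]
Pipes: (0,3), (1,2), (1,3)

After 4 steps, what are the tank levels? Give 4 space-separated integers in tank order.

Step 1: flows [0->3,2->1,3->1] -> levels [6 3 1 2]
Step 2: flows [0->3,1->2,1->3] -> levels [5 1 2 4]
Step 3: flows [0->3,2->1,3->1] -> levels [4 3 1 4]
Step 4: flows [0=3,1->2,3->1] -> levels [4 3 2 3]

Answer: 4 3 2 3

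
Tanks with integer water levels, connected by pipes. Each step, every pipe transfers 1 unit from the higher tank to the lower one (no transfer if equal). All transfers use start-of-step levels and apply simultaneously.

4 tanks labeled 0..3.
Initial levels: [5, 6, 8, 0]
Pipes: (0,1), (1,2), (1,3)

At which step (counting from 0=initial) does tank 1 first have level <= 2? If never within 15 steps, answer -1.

Step 1: flows [1->0,2->1,1->3] -> levels [6 5 7 1]
Step 2: flows [0->1,2->1,1->3] -> levels [5 6 6 2]
Step 3: flows [1->0,1=2,1->3] -> levels [6 4 6 3]
Step 4: flows [0->1,2->1,1->3] -> levels [5 5 5 4]
Step 5: flows [0=1,1=2,1->3] -> levels [5 4 5 5]
Step 6: flows [0->1,2->1,3->1] -> levels [4 7 4 4]
Step 7: flows [1->0,1->2,1->3] -> levels [5 4 5 5]
  -> period-2 cycle (repeats step 5); tank 1 never drops to <=2
Tank 1 never reaches <=2 within 15 steps

Answer: -1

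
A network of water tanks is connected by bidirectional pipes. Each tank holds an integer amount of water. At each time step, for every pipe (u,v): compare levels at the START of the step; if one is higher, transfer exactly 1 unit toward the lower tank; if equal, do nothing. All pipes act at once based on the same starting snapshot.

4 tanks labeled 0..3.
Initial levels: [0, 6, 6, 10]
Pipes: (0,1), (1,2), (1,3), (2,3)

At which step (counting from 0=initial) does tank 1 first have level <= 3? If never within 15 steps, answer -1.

Step 1: flows [1->0,1=2,3->1,3->2] -> levels [1 6 7 8]
Step 2: flows [1->0,2->1,3->1,3->2] -> levels [2 7 7 6]
Step 3: flows [1->0,1=2,1->3,2->3] -> levels [3 5 6 8]
Step 4: flows [1->0,2->1,3->1,3->2] -> levels [4 6 6 6]
Step 5: flows [1->0,1=2,1=3,2=3] -> levels [5 5 6 6]
Step 6: flows [0=1,2->1,3->1,2=3] -> levels [5 7 5 5]
Step 7: flows [1->0,1->2,1->3,2=3] -> levels [6 4 6 6]
Step 8: flows [0->1,2->1,3->1,2=3] -> levels [5 7 5 5]
  -> period-2 cycle (repeats step 6); tank 1 never drops to <=3
Tank 1 never reaches <=3 within 15 steps

Answer: -1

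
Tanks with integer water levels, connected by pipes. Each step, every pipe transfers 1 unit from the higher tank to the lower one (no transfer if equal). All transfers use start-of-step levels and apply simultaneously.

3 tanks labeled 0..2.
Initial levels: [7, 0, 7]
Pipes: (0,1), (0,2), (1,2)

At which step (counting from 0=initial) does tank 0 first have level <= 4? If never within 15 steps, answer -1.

Answer: 3

Derivation:
Step 1: flows [0->1,0=2,2->1] -> levels [6 2 6]
Step 2: flows [0->1,0=2,2->1] -> levels [5 4 5]
Step 3: flows [0->1,0=2,2->1] -> levels [4 6 4]
Tank 0 first reaches <=4 at step 3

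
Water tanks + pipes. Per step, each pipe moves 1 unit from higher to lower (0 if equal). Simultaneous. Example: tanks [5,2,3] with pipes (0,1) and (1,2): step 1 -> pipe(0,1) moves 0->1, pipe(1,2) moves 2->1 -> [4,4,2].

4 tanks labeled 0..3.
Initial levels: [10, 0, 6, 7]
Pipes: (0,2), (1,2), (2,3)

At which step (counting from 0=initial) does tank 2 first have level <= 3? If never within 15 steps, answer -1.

Answer: -1

Derivation:
Step 1: flows [0->2,2->1,3->2] -> levels [9 1 7 6]
Step 2: flows [0->2,2->1,2->3] -> levels [8 2 6 7]
Step 3: flows [0->2,2->1,3->2] -> levels [7 3 7 6]
Step 4: flows [0=2,2->1,2->3] -> levels [7 4 5 7]
Step 5: flows [0->2,2->1,3->2] -> levels [6 5 6 6]
Step 6: flows [0=2,2->1,2=3] -> levels [6 6 5 6]
Step 7: flows [0->2,1->2,3->2] -> levels [5 5 8 5]
Step 8: flows [2->0,2->1,2->3] -> levels [6 6 5 6]
  -> period-2 cycle (repeats step 6); tank 2 never drops to <=3
Tank 2 never reaches <=3 within 15 steps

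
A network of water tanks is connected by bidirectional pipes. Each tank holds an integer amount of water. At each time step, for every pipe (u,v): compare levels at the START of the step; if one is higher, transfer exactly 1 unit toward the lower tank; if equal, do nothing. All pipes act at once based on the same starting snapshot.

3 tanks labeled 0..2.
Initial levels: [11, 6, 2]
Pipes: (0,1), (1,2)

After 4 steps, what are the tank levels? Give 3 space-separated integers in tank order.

Step 1: flows [0->1,1->2] -> levels [10 6 3]
Step 2: flows [0->1,1->2] -> levels [9 6 4]
Step 3: flows [0->1,1->2] -> levels [8 6 5]
Step 4: flows [0->1,1->2] -> levels [7 6 6]

Answer: 7 6 6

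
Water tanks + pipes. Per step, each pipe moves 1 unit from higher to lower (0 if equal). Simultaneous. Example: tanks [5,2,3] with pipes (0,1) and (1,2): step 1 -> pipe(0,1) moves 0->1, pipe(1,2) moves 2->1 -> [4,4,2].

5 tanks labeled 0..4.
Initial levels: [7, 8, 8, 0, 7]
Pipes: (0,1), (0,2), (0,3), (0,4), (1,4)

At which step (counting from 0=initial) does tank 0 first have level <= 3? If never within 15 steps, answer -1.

Answer: 6

Derivation:
Step 1: flows [1->0,2->0,0->3,0=4,1->4] -> levels [8 6 7 1 8]
Step 2: flows [0->1,0->2,0->3,0=4,4->1] -> levels [5 8 8 2 7]
Step 3: flows [1->0,2->0,0->3,4->0,1->4] -> levels [7 6 7 3 7]
Step 4: flows [0->1,0=2,0->3,0=4,4->1] -> levels [5 8 7 4 6]
Step 5: flows [1->0,2->0,0->3,4->0,1->4] -> levels [7 6 6 5 6]
Step 6: flows [0->1,0->2,0->3,0->4,1=4] -> levels [3 7 7 6 7]
Tank 0 first reaches <=3 at step 6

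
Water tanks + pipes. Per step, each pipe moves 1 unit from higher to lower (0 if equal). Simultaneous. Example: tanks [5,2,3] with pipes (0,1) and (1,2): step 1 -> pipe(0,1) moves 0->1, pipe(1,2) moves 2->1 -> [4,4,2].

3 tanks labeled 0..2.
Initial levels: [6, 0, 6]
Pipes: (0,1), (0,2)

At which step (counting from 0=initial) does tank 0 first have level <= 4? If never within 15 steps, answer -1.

Answer: 3

Derivation:
Step 1: flows [0->1,0=2] -> levels [5 1 6]
Step 2: flows [0->1,2->0] -> levels [5 2 5]
Step 3: flows [0->1,0=2] -> levels [4 3 5]
Tank 0 first reaches <=4 at step 3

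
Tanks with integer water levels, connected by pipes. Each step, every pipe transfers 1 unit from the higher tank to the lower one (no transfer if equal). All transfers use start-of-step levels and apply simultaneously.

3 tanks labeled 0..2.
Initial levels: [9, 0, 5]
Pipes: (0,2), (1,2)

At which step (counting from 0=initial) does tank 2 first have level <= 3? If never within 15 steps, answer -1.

Answer: -1

Derivation:
Step 1: flows [0->2,2->1] -> levels [8 1 5]
Step 2: flows [0->2,2->1] -> levels [7 2 5]
Step 3: flows [0->2,2->1] -> levels [6 3 5]
Step 4: flows [0->2,2->1] -> levels [5 4 5]
Step 5: flows [0=2,2->1] -> levels [5 5 4]
Step 6: flows [0->2,1->2] -> levels [4 4 6]
Step 7: flows [2->0,2->1] -> levels [5 5 4]
  -> period-2 cycle (repeats step 5); tank 2 never drops to <=3
Tank 2 never reaches <=3 within 15 steps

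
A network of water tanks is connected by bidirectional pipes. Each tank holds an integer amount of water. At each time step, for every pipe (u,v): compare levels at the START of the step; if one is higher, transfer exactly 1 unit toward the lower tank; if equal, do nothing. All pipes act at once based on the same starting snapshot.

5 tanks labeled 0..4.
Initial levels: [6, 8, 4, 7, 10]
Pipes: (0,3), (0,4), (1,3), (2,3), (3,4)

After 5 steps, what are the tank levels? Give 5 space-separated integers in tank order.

Step 1: flows [3->0,4->0,1->3,3->2,4->3] -> levels [8 7 5 7 8]
Step 2: flows [0->3,0=4,1=3,3->2,4->3] -> levels [7 7 6 8 7]
Step 3: flows [3->0,0=4,3->1,3->2,3->4] -> levels [8 8 7 4 8]
Step 4: flows [0->3,0=4,1->3,2->3,4->3] -> levels [7 7 6 8 7]
  -> period-2 cycle: step 4 state = step 2 state
  -> state at step 5: (5-2) mod 2 = 1, same as step 3 -> [8 8 7 4 8]

Answer: 8 8 7 4 8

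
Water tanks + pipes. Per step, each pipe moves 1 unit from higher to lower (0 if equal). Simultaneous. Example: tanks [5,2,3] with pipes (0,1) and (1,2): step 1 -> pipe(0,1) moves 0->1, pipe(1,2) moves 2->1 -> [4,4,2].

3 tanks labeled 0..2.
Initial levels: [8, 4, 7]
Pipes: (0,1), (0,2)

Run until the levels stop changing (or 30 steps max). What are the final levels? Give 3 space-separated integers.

Step 1: flows [0->1,0->2] -> levels [6 5 8]
Step 2: flows [0->1,2->0] -> levels [6 6 7]
Step 3: flows [0=1,2->0] -> levels [7 6 6]
Step 4: flows [0->1,0->2] -> levels [5 7 7]
Step 5: flows [1->0,2->0] -> levels [7 6 6]
  -> period-2 cycle: step 5 state = step 3 state; never stabilizes
  -> state at step 30: (30-3) mod 2 = 1, same as step 4 -> [5 7 7]

Answer: 5 7 7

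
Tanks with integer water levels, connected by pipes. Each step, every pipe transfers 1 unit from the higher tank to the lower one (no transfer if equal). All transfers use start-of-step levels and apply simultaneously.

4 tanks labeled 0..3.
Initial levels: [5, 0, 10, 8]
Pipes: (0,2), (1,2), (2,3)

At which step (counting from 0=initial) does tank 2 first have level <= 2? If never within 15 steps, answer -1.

Answer: -1

Derivation:
Step 1: flows [2->0,2->1,2->3] -> levels [6 1 7 9]
Step 2: flows [2->0,2->1,3->2] -> levels [7 2 6 8]
Step 3: flows [0->2,2->1,3->2] -> levels [6 3 7 7]
Step 4: flows [2->0,2->1,2=3] -> levels [7 4 5 7]
Step 5: flows [0->2,2->1,3->2] -> levels [6 5 6 6]
Step 6: flows [0=2,2->1,2=3] -> levels [6 6 5 6]
Step 7: flows [0->2,1->2,3->2] -> levels [5 5 8 5]
Step 8: flows [2->0,2->1,2->3] -> levels [6 6 5 6]
  -> period-2 cycle (repeats step 6); tank 2 never drops to <=2
Tank 2 never reaches <=2 within 15 steps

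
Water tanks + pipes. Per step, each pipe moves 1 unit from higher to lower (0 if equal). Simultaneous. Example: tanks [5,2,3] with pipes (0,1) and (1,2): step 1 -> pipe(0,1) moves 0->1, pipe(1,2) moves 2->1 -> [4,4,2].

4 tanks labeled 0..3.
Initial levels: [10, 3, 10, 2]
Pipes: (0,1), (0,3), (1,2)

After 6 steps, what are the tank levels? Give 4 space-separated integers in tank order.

Step 1: flows [0->1,0->3,2->1] -> levels [8 5 9 3]
Step 2: flows [0->1,0->3,2->1] -> levels [6 7 8 4]
Step 3: flows [1->0,0->3,2->1] -> levels [6 7 7 5]
Step 4: flows [1->0,0->3,1=2] -> levels [6 6 7 6]
Step 5: flows [0=1,0=3,2->1] -> levels [6 7 6 6]
Step 6: flows [1->0,0=3,1->2] -> levels [7 5 7 6]

Answer: 7 5 7 6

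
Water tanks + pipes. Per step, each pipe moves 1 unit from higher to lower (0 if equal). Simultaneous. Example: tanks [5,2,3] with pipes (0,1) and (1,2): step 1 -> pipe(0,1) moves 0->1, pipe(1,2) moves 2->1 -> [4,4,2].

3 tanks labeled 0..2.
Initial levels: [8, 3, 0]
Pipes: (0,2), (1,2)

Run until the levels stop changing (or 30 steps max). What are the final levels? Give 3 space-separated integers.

Step 1: flows [0->2,1->2] -> levels [7 2 2]
Step 2: flows [0->2,1=2] -> levels [6 2 3]
Step 3: flows [0->2,2->1] -> levels [5 3 3]
Step 4: flows [0->2,1=2] -> levels [4 3 4]
Step 5: flows [0=2,2->1] -> levels [4 4 3]
Step 6: flows [0->2,1->2] -> levels [3 3 5]
Step 7: flows [2->0,2->1] -> levels [4 4 3]
  -> period-2 cycle: step 7 state = step 5 state; never stabilizes
  -> state at step 30: (30-5) mod 2 = 1, same as step 6 -> [3 3 5]

Answer: 3 3 5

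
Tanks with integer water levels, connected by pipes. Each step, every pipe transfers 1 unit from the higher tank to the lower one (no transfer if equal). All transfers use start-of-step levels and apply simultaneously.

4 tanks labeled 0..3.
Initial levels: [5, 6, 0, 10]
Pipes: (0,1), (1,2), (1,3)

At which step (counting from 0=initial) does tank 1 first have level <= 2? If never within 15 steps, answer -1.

Answer: -1

Derivation:
Step 1: flows [1->0,1->2,3->1] -> levels [6 5 1 9]
Step 2: flows [0->1,1->2,3->1] -> levels [5 6 2 8]
Step 3: flows [1->0,1->2,3->1] -> levels [6 5 3 7]
Step 4: flows [0->1,1->2,3->1] -> levels [5 6 4 6]
Step 5: flows [1->0,1->2,1=3] -> levels [6 4 5 6]
Step 6: flows [0->1,2->1,3->1] -> levels [5 7 4 5]
Step 7: flows [1->0,1->2,1->3] -> levels [6 4 5 6]
  -> period-2 cycle (repeats step 5); tank 1 never drops to <=2
Tank 1 never reaches <=2 within 15 steps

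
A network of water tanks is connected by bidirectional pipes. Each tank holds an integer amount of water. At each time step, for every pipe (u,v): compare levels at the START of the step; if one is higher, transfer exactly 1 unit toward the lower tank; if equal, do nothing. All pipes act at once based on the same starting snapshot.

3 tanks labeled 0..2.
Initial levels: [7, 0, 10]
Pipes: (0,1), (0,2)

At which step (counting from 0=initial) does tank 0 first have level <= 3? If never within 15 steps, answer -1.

Step 1: flows [0->1,2->0] -> levels [7 1 9]
Step 2: flows [0->1,2->0] -> levels [7 2 8]
Step 3: flows [0->1,2->0] -> levels [7 3 7]
Step 4: flows [0->1,0=2] -> levels [6 4 7]
Step 5: flows [0->1,2->0] -> levels [6 5 6]
Step 6: flows [0->1,0=2] -> levels [5 6 6]
Step 7: flows [1->0,2->0] -> levels [7 5 5]
Step 8: flows [0->1,0->2] -> levels [5 6 6]
  -> period-2 cycle (repeats step 6); tank 0 never drops to <=3
Tank 0 never reaches <=3 within 15 steps

Answer: -1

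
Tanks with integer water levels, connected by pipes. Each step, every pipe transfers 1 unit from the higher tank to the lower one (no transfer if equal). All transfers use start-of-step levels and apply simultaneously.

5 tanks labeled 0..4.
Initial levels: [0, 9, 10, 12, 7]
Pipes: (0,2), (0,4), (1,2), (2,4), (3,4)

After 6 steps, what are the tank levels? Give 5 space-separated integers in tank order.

Answer: 7 7 9 8 7

Derivation:
Step 1: flows [2->0,4->0,2->1,2->4,3->4] -> levels [2 10 7 11 8]
Step 2: flows [2->0,4->0,1->2,4->2,3->4] -> levels [4 9 8 10 7]
Step 3: flows [2->0,4->0,1->2,2->4,3->4] -> levels [6 8 7 9 8]
Step 4: flows [2->0,4->0,1->2,4->2,3->4] -> levels [8 7 8 8 7]
Step 5: flows [0=2,0->4,2->1,2->4,3->4] -> levels [7 8 6 7 10]
Step 6: flows [0->2,4->0,1->2,4->2,4->3] -> levels [7 7 9 8 7]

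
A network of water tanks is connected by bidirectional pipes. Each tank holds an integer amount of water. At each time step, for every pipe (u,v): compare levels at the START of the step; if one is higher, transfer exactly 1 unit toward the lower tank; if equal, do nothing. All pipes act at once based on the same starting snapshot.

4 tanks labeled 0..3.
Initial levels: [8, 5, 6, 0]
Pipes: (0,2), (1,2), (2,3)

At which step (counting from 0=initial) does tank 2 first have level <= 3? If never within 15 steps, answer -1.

Step 1: flows [0->2,2->1,2->3] -> levels [7 6 5 1]
Step 2: flows [0->2,1->2,2->3] -> levels [6 5 6 2]
Step 3: flows [0=2,2->1,2->3] -> levels [6 6 4 3]
Step 4: flows [0->2,1->2,2->3] -> levels [5 5 5 4]
Step 5: flows [0=2,1=2,2->3] -> levels [5 5 4 5]
Step 6: flows [0->2,1->2,3->2] -> levels [4 4 7 4]
Step 7: flows [2->0,2->1,2->3] -> levels [5 5 4 5]
  -> period-2 cycle (repeats step 5); tank 2 never drops to <=3
Tank 2 never reaches <=3 within 15 steps

Answer: -1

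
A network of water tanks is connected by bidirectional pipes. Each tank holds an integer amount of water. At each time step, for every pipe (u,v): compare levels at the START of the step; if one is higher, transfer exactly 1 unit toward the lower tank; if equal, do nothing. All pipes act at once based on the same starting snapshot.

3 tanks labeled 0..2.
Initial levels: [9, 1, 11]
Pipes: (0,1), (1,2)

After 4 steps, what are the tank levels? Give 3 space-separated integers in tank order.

Step 1: flows [0->1,2->1] -> levels [8 3 10]
Step 2: flows [0->1,2->1] -> levels [7 5 9]
Step 3: flows [0->1,2->1] -> levels [6 7 8]
Step 4: flows [1->0,2->1] -> levels [7 7 7]

Answer: 7 7 7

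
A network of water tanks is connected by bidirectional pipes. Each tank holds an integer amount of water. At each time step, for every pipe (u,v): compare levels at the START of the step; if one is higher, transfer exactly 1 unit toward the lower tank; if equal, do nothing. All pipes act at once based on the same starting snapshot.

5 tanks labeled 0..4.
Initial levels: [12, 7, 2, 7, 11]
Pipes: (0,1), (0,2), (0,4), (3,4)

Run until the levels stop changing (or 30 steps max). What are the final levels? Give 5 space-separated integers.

Answer: 6 8 8 8 9

Derivation:
Step 1: flows [0->1,0->2,0->4,4->3] -> levels [9 8 3 8 11]
Step 2: flows [0->1,0->2,4->0,4->3] -> levels [8 9 4 9 9]
Step 3: flows [1->0,0->2,4->0,3=4] -> levels [9 8 5 9 8]
Step 4: flows [0->1,0->2,0->4,3->4] -> levels [6 9 6 8 10]
Step 5: flows [1->0,0=2,4->0,4->3] -> levels [8 8 6 9 8]
Step 6: flows [0=1,0->2,0=4,3->4] -> levels [7 8 7 8 9]
Step 7: flows [1->0,0=2,4->0,4->3] -> levels [9 7 7 9 7]
Step 8: flows [0->1,0->2,0->4,3->4] -> levels [6 8 8 8 9]
Step 9: flows [1->0,2->0,4->0,4->3] -> levels [9 7 7 9 7]
  -> period-2 cycle: step 9 state = step 7 state; never stabilizes
  -> state at step 30: (30-7) mod 2 = 1, same as step 8 -> [6 8 8 8 9]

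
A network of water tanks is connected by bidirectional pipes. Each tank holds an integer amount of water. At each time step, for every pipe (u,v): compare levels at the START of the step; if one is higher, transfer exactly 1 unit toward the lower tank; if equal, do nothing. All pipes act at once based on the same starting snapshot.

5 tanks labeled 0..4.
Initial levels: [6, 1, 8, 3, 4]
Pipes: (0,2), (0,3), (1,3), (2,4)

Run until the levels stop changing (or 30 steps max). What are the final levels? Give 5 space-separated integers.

Step 1: flows [2->0,0->3,3->1,2->4] -> levels [6 2 6 3 5]
Step 2: flows [0=2,0->3,3->1,2->4] -> levels [5 3 5 3 6]
Step 3: flows [0=2,0->3,1=3,4->2] -> levels [4 3 6 4 5]
Step 4: flows [2->0,0=3,3->1,2->4] -> levels [5 4 4 3 6]
Step 5: flows [0->2,0->3,1->3,4->2] -> levels [3 3 6 5 5]
Step 6: flows [2->0,3->0,3->1,2->4] -> levels [5 4 4 3 6]
  -> period-2 cycle: step 6 state = step 4 state; never stabilizes
  -> state at step 30: (30-4) mod 2 = 0, same as step 4 -> [5 4 4 3 6]

Answer: 5 4 4 3 6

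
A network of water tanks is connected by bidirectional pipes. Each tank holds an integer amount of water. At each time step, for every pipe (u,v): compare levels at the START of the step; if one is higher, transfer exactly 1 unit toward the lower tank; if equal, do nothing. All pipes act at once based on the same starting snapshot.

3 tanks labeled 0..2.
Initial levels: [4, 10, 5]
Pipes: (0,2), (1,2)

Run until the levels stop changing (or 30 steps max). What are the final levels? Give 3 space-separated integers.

Answer: 6 6 7

Derivation:
Step 1: flows [2->0,1->2] -> levels [5 9 5]
Step 2: flows [0=2,1->2] -> levels [5 8 6]
Step 3: flows [2->0,1->2] -> levels [6 7 6]
Step 4: flows [0=2,1->2] -> levels [6 6 7]
Step 5: flows [2->0,2->1] -> levels [7 7 5]
Step 6: flows [0->2,1->2] -> levels [6 6 7]
  -> period-2 cycle: step 6 state = step 4 state; never stabilizes
  -> state at step 30: (30-4) mod 2 = 0, same as step 4 -> [6 6 7]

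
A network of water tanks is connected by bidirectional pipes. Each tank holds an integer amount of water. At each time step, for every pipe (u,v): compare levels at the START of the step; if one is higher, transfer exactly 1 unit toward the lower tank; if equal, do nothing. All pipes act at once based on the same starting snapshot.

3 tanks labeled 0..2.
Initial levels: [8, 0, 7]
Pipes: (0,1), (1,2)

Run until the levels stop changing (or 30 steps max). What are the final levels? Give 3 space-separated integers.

Answer: 6 4 5

Derivation:
Step 1: flows [0->1,2->1] -> levels [7 2 6]
Step 2: flows [0->1,2->1] -> levels [6 4 5]
Step 3: flows [0->1,2->1] -> levels [5 6 4]
Step 4: flows [1->0,1->2] -> levels [6 4 5]
  -> period-2 cycle: step 4 state = step 2 state; never stabilizes
  -> state at step 30: (30-2) mod 2 = 0, same as step 2 -> [6 4 5]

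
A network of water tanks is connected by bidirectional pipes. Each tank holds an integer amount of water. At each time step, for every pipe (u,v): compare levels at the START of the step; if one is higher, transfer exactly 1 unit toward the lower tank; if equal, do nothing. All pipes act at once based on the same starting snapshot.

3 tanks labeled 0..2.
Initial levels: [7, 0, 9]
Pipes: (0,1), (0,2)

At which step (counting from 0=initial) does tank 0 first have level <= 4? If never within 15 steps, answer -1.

Step 1: flows [0->1,2->0] -> levels [7 1 8]
Step 2: flows [0->1,2->0] -> levels [7 2 7]
Step 3: flows [0->1,0=2] -> levels [6 3 7]
Step 4: flows [0->1,2->0] -> levels [6 4 6]
Step 5: flows [0->1,0=2] -> levels [5 5 6]
Step 6: flows [0=1,2->0] -> levels [6 5 5]
Step 7: flows [0->1,0->2] -> levels [4 6 6]
Tank 0 first reaches <=4 at step 7

Answer: 7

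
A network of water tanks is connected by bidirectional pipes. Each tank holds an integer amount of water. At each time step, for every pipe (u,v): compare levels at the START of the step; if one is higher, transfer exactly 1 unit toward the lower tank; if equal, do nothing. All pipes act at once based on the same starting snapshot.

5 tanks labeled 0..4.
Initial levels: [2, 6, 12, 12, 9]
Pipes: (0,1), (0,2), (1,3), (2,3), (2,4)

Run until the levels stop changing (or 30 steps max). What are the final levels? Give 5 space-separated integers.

Answer: 7 9 10 7 8

Derivation:
Step 1: flows [1->0,2->0,3->1,2=3,2->4] -> levels [4 6 10 11 10]
Step 2: flows [1->0,2->0,3->1,3->2,2=4] -> levels [6 6 10 9 10]
Step 3: flows [0=1,2->0,3->1,2->3,2=4] -> levels [7 7 8 9 10]
Step 4: flows [0=1,2->0,3->1,3->2,4->2] -> levels [8 8 9 7 9]
Step 5: flows [0=1,2->0,1->3,2->3,2=4] -> levels [9 7 7 9 9]
Step 6: flows [0->1,0->2,3->1,3->2,4->2] -> levels [7 9 10 7 8]
Step 7: flows [1->0,2->0,1->3,2->3,2->4] -> levels [9 7 7 9 9]
  -> period-2 cycle: step 7 state = step 5 state; never stabilizes
  -> state at step 30: (30-5) mod 2 = 1, same as step 6 -> [7 9 10 7 8]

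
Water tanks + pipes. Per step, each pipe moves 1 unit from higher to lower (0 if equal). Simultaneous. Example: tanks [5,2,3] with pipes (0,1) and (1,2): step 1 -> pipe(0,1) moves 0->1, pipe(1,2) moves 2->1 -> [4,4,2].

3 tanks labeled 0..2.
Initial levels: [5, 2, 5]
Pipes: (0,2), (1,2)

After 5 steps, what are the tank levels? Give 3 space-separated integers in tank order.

Answer: 4 4 4

Derivation:
Step 1: flows [0=2,2->1] -> levels [5 3 4]
Step 2: flows [0->2,2->1] -> levels [4 4 4]
Step 3: flows [0=2,1=2] -> levels [4 4 4]
  -> stable; steps 4..5 unchanged -> [4 4 4]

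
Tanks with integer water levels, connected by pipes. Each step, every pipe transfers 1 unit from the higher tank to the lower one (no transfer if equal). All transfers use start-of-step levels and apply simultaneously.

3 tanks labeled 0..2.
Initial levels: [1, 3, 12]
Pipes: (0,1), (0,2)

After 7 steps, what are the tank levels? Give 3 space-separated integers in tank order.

Step 1: flows [1->0,2->0] -> levels [3 2 11]
Step 2: flows [0->1,2->0] -> levels [3 3 10]
Step 3: flows [0=1,2->0] -> levels [4 3 9]
Step 4: flows [0->1,2->0] -> levels [4 4 8]
Step 5: flows [0=1,2->0] -> levels [5 4 7]
Step 6: flows [0->1,2->0] -> levels [5 5 6]
Step 7: flows [0=1,2->0] -> levels [6 5 5]

Answer: 6 5 5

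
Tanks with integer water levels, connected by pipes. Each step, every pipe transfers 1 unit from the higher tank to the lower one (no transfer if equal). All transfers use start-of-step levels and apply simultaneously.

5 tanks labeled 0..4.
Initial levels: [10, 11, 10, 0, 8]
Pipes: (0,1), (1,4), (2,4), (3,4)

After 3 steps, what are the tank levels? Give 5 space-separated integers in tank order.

Answer: 10 9 8 3 9

Derivation:
Step 1: flows [1->0,1->4,2->4,4->3] -> levels [11 9 9 1 9]
Step 2: flows [0->1,1=4,2=4,4->3] -> levels [10 10 9 2 8]
Step 3: flows [0=1,1->4,2->4,4->3] -> levels [10 9 8 3 9]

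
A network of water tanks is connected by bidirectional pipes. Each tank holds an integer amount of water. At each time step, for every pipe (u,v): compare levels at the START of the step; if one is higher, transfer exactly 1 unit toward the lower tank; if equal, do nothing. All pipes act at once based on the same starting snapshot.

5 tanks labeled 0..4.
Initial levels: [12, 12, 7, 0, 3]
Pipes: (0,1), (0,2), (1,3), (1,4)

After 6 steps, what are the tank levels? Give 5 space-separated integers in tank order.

Step 1: flows [0=1,0->2,1->3,1->4] -> levels [11 10 8 1 4]
Step 2: flows [0->1,0->2,1->3,1->4] -> levels [9 9 9 2 5]
Step 3: flows [0=1,0=2,1->3,1->4] -> levels [9 7 9 3 6]
Step 4: flows [0->1,0=2,1->3,1->4] -> levels [8 6 9 4 7]
Step 5: flows [0->1,2->0,1->3,4->1] -> levels [8 7 8 5 6]
Step 6: flows [0->1,0=2,1->3,1->4] -> levels [7 6 8 6 7]

Answer: 7 6 8 6 7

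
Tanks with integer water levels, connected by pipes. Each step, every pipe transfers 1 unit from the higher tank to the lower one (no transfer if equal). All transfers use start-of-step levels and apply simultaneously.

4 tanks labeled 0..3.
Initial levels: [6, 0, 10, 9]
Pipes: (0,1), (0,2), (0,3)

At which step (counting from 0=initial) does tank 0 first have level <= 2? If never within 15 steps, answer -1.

Step 1: flows [0->1,2->0,3->0] -> levels [7 1 9 8]
Step 2: flows [0->1,2->0,3->0] -> levels [8 2 8 7]
Step 3: flows [0->1,0=2,0->3] -> levels [6 3 8 8]
Step 4: flows [0->1,2->0,3->0] -> levels [7 4 7 7]
Step 5: flows [0->1,0=2,0=3] -> levels [6 5 7 7]
Step 6: flows [0->1,2->0,3->0] -> levels [7 6 6 6]
Step 7: flows [0->1,0->2,0->3] -> levels [4 7 7 7]
Step 8: flows [1->0,2->0,3->0] -> levels [7 6 6 6]
  -> period-2 cycle (repeats step 6); tank 0 never drops to <=2
Tank 0 never reaches <=2 within 15 steps

Answer: -1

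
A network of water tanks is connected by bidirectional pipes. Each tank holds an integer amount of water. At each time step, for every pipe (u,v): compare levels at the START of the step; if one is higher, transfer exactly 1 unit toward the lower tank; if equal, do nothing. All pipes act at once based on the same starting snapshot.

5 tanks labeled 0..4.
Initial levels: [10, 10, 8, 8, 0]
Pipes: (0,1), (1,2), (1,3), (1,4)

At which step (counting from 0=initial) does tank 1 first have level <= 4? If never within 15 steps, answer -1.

Step 1: flows [0=1,1->2,1->3,1->4] -> levels [10 7 9 9 1]
Step 2: flows [0->1,2->1,3->1,1->4] -> levels [9 9 8 8 2]
Step 3: flows [0=1,1->2,1->3,1->4] -> levels [9 6 9 9 3]
Step 4: flows [0->1,2->1,3->1,1->4] -> levels [8 8 8 8 4]
Step 5: flows [0=1,1=2,1=3,1->4] -> levels [8 7 8 8 5]
Step 6: flows [0->1,2->1,3->1,1->4] -> levels [7 9 7 7 6]
Step 7: flows [1->0,1->2,1->3,1->4] -> levels [8 5 8 8 7]
Step 8: flows [0->1,2->1,3->1,4->1] -> levels [7 9 7 7 6]
  -> period-2 cycle (repeats step 6); tank 1 never drops to <=4
Tank 1 never reaches <=4 within 15 steps

Answer: -1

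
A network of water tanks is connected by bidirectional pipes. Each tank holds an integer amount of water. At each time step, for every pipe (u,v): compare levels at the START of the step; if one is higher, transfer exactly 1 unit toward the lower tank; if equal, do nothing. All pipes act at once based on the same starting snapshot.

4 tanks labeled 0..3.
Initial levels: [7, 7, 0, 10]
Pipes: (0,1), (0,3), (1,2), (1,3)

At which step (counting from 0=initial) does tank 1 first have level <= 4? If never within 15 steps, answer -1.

Step 1: flows [0=1,3->0,1->2,3->1] -> levels [8 7 1 8]
Step 2: flows [0->1,0=3,1->2,3->1] -> levels [7 8 2 7]
Step 3: flows [1->0,0=3,1->2,1->3] -> levels [8 5 3 8]
Step 4: flows [0->1,0=3,1->2,3->1] -> levels [7 6 4 7]
Step 5: flows [0->1,0=3,1->2,3->1] -> levels [6 7 5 6]
Step 6: flows [1->0,0=3,1->2,1->3] -> levels [7 4 6 7]
Tank 1 first reaches <=4 at step 6

Answer: 6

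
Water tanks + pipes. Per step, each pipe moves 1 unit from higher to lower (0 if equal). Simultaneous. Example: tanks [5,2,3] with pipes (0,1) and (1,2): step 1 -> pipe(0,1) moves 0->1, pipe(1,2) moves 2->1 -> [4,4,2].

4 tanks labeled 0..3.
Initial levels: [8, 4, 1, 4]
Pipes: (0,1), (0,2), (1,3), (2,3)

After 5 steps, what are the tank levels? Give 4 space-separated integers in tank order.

Step 1: flows [0->1,0->2,1=3,3->2] -> levels [6 5 3 3]
Step 2: flows [0->1,0->2,1->3,2=3] -> levels [4 5 4 4]
Step 3: flows [1->0,0=2,1->3,2=3] -> levels [5 3 4 5]
Step 4: flows [0->1,0->2,3->1,3->2] -> levels [3 5 6 3]
Step 5: flows [1->0,2->0,1->3,2->3] -> levels [5 3 4 5]

Answer: 5 3 4 5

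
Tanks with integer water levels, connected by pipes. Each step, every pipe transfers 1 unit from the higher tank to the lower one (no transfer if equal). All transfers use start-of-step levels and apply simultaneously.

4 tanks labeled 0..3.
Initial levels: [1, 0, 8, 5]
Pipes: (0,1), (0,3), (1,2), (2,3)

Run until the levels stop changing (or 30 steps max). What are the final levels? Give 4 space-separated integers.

Answer: 4 3 3 4

Derivation:
Step 1: flows [0->1,3->0,2->1,2->3] -> levels [1 2 6 5]
Step 2: flows [1->0,3->0,2->1,2->3] -> levels [3 2 4 5]
Step 3: flows [0->1,3->0,2->1,3->2] -> levels [3 4 4 3]
Step 4: flows [1->0,0=3,1=2,2->3] -> levels [4 3 3 4]
Step 5: flows [0->1,0=3,1=2,3->2] -> levels [3 4 4 3]
  -> period-2 cycle: step 5 state = step 3 state; never stabilizes
  -> state at step 30: (30-3) mod 2 = 1, same as step 4 -> [4 3 3 4]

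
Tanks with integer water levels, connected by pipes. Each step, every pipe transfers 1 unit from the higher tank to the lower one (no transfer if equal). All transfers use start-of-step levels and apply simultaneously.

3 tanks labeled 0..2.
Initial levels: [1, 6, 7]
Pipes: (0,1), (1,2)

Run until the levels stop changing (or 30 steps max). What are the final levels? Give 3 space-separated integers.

Step 1: flows [1->0,2->1] -> levels [2 6 6]
Step 2: flows [1->0,1=2] -> levels [3 5 6]
Step 3: flows [1->0,2->1] -> levels [4 5 5]
Step 4: flows [1->0,1=2] -> levels [5 4 5]
Step 5: flows [0->1,2->1] -> levels [4 6 4]
Step 6: flows [1->0,1->2] -> levels [5 4 5]
  -> period-2 cycle: step 6 state = step 4 state; never stabilizes
  -> state at step 30: (30-4) mod 2 = 0, same as step 4 -> [5 4 5]

Answer: 5 4 5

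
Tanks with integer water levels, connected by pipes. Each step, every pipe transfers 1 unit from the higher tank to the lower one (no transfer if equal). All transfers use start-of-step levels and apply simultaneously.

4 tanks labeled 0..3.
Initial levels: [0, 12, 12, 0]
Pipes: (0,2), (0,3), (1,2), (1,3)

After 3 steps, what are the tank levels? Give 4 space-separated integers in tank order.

Step 1: flows [2->0,0=3,1=2,1->3] -> levels [1 11 11 1]
Step 2: flows [2->0,0=3,1=2,1->3] -> levels [2 10 10 2]
Step 3: flows [2->0,0=3,1=2,1->3] -> levels [3 9 9 3]

Answer: 3 9 9 3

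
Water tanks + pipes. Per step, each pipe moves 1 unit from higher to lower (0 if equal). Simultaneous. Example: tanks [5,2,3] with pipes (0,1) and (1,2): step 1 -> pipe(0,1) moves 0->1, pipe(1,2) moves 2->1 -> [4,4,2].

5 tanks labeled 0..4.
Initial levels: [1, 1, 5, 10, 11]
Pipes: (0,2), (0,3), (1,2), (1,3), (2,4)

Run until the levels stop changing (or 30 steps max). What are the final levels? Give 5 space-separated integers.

Answer: 5 5 7 6 5

Derivation:
Step 1: flows [2->0,3->0,2->1,3->1,4->2] -> levels [3 3 4 8 10]
Step 2: flows [2->0,3->0,2->1,3->1,4->2] -> levels [5 5 3 6 9]
Step 3: flows [0->2,3->0,1->2,3->1,4->2] -> levels [5 5 6 4 8]
Step 4: flows [2->0,0->3,2->1,1->3,4->2] -> levels [5 5 5 6 7]
Step 5: flows [0=2,3->0,1=2,3->1,4->2] -> levels [6 6 6 4 6]
Step 6: flows [0=2,0->3,1=2,1->3,2=4] -> levels [5 5 6 6 6]
Step 7: flows [2->0,3->0,2->1,3->1,2=4] -> levels [7 7 4 4 6]
Step 8: flows [0->2,0->3,1->2,1->3,4->2] -> levels [5 5 7 6 5]
Step 9: flows [2->0,3->0,2->1,3->1,2->4] -> levels [7 7 4 4 6]
  -> period-2 cycle: step 9 state = step 7 state; never stabilizes
  -> state at step 30: (30-7) mod 2 = 1, same as step 8 -> [5 5 7 6 5]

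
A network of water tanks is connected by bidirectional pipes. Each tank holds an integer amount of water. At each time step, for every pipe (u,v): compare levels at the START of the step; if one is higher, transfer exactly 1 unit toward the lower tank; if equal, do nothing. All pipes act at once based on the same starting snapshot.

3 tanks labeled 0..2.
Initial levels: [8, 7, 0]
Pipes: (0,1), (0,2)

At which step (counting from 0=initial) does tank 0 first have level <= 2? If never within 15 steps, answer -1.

Step 1: flows [0->1,0->2] -> levels [6 8 1]
Step 2: flows [1->0,0->2] -> levels [6 7 2]
Step 3: flows [1->0,0->2] -> levels [6 6 3]
Step 4: flows [0=1,0->2] -> levels [5 6 4]
Step 5: flows [1->0,0->2] -> levels [5 5 5]
Step 6: flows [0=1,0=2] -> levels [5 5 5]
  -> stable; tank 0 stays at 5 > 2
Tank 0 never reaches <=2 within 15 steps

Answer: -1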